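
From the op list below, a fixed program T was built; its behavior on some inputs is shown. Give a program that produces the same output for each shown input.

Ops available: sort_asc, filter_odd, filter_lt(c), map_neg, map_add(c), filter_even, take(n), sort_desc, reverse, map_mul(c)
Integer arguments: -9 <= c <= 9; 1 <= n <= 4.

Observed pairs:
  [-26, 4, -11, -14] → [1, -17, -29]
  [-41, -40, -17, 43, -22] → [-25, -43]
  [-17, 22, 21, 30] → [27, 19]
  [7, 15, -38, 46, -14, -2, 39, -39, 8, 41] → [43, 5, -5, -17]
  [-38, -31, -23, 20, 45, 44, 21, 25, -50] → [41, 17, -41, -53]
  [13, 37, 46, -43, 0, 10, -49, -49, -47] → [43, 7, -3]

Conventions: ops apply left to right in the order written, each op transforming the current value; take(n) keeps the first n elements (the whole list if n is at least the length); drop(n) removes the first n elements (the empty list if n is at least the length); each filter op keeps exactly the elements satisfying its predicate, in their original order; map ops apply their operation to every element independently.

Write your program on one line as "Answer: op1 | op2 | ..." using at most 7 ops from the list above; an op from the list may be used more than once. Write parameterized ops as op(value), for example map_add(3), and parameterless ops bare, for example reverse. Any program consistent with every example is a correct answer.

map_add(-2) | map_add(-1) | reverse | filter_odd | take(4) | sort_desc

Check, running the answer program on each example:
  [-26, 4, -11, -14] -> [-28, 2, -13, -16] -> [-29, 1, -14, -17] -> [-17, -14, 1, -29] -> [-17, 1, -29] -> [-17, 1, -29] -> [1, -17, -29]
  [-41, -40, -17, 43, -22] -> [-43, -42, -19, 41, -24] -> [-44, -43, -20, 40, -25] -> [-25, 40, -20, -43, -44] -> [-25, -43] -> [-25, -43] -> [-25, -43]
  [-17, 22, 21, 30] -> [-19, 20, 19, 28] -> [-20, 19, 18, 27] -> [27, 18, 19, -20] -> [27, 19] -> [27, 19] -> [27, 19]
  [7, 15, -38, 46, -14, -2, 39, -39, 8, 41] -> [5, 13, -40, 44, -16, -4, 37, -41, 6, 39] -> [4, 12, -41, 43, -17, -5, 36, -42, 5, 38] -> [38, 5, -42, 36, -5, -17, 43, -41, 12, 4] -> [5, -5, -17, 43, -41] -> [5, -5, -17, 43] -> [43, 5, -5, -17]
  [-38, -31, -23, 20, 45, 44, 21, 25, -50] -> [-40, -33, -25, 18, 43, 42, 19, 23, -52] -> [-41, -34, -26, 17, 42, 41, 18, 22, -53] -> [-53, 22, 18, 41, 42, 17, -26, -34, -41] -> [-53, 41, 17, -41] -> [-53, 41, 17, -41] -> [41, 17, -41, -53]
  [13, 37, 46, -43, 0, 10, -49, -49, -47] -> [11, 35, 44, -45, -2, 8, -51, -51, -49] -> [10, 34, 43, -46, -3, 7, -52, -52, -50] -> [-50, -52, -52, 7, -3, -46, 43, 34, 10] -> [7, -3, 43] -> [7, -3, 43] -> [43, 7, -3]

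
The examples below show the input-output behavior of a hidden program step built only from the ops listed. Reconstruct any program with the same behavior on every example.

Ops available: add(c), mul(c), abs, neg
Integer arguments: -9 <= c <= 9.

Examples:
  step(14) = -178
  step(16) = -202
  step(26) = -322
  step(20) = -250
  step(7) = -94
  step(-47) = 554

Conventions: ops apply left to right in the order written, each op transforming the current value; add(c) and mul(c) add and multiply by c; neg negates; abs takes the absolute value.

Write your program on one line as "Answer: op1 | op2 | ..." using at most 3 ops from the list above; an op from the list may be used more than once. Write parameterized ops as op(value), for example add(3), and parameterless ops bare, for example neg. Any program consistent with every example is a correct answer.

mul(6) | add(5) | mul(-2)

Check, running the answer program on each example:
  14 -> 84 -> 89 -> -178
  16 -> 96 -> 101 -> -202
  26 -> 156 -> 161 -> -322
  20 -> 120 -> 125 -> -250
  7 -> 42 -> 47 -> -94
  -47 -> -282 -> -277 -> 554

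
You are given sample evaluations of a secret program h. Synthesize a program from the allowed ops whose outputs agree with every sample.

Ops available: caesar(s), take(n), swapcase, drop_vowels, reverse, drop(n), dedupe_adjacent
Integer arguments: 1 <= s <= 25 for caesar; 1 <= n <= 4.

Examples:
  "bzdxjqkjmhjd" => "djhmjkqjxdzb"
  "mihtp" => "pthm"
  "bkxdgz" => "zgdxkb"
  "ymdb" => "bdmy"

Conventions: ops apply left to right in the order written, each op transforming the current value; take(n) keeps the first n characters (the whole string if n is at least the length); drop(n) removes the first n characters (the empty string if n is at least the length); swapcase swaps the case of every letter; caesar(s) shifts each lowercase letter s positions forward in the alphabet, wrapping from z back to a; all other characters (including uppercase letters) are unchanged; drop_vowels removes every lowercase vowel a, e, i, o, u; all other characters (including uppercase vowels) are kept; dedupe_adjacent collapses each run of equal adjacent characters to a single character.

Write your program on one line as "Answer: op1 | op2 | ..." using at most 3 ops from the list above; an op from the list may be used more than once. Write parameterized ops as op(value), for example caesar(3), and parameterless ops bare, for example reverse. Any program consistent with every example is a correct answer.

drop_vowels | reverse

Check, running the answer program on each example:
  "bzdxjqkjmhjd" -> "bzdxjqkjmhjd" -> "djhmjkqjxdzb"
  "mihtp" -> "mhtp" -> "pthm"
  "bkxdgz" -> "bkxdgz" -> "zgdxkb"
  "ymdb" -> "ymdb" -> "bdmy"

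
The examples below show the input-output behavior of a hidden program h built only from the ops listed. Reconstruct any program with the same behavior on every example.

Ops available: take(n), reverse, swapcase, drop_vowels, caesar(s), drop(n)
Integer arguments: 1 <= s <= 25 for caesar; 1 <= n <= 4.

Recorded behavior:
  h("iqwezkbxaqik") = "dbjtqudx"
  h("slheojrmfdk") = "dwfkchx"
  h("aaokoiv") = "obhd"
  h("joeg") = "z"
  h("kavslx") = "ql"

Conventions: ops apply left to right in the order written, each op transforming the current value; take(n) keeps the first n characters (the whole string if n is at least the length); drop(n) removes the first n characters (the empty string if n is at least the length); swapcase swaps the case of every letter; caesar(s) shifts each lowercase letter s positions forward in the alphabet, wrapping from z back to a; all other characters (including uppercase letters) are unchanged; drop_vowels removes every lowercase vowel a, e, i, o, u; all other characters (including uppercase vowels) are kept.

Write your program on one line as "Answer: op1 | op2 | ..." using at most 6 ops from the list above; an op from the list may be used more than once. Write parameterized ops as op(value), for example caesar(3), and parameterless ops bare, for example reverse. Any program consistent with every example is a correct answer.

drop(3) | caesar(15) | reverse | drop_vowels | caesar(4)

Check, running the answer program on each example:
  "iqwezkbxaqik" -> "ezkbxaqik" -> "tozqmpfxz" -> "zxfpmqzot" -> "zxfpmqzt" -> "dbjtqudx"
  "slheojrmfdk" -> "eojrmfdk" -> "tdygbusz" -> "zsubgydt" -> "zsbgydt" -> "dwfkchx"
  "aaokoiv" -> "koiv" -> "zdxk" -> "kxdz" -> "kxdz" -> "obhd"
  "joeg" -> "g" -> "v" -> "v" -> "v" -> "z"
  "kavslx" -> "slx" -> "ham" -> "mah" -> "mh" -> "ql"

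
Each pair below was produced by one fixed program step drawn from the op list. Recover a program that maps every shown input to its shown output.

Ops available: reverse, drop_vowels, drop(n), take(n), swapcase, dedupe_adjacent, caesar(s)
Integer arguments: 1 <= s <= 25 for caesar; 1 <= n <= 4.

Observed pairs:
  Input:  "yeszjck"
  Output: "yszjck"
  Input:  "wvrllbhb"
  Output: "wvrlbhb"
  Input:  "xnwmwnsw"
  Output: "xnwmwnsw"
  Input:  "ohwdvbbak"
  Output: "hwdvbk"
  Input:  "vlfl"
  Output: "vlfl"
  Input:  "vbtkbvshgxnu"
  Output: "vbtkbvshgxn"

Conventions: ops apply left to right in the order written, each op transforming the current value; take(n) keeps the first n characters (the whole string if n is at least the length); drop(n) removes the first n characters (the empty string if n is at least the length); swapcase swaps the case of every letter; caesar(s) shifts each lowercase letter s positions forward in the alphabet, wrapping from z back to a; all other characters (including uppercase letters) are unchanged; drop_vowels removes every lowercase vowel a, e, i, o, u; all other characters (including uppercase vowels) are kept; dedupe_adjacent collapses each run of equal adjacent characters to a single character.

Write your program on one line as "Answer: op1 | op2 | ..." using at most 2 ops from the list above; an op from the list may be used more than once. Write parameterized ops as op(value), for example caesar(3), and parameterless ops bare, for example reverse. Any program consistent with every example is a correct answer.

drop_vowels | dedupe_adjacent

Check, running the answer program on each example:
  "yeszjck" -> "yszjck" -> "yszjck"
  "wvrllbhb" -> "wvrllbhb" -> "wvrlbhb"
  "xnwmwnsw" -> "xnwmwnsw" -> "xnwmwnsw"
  "ohwdvbbak" -> "hwdvbbk" -> "hwdvbk"
  "vlfl" -> "vlfl" -> "vlfl"
  "vbtkbvshgxnu" -> "vbtkbvshgxn" -> "vbtkbvshgxn"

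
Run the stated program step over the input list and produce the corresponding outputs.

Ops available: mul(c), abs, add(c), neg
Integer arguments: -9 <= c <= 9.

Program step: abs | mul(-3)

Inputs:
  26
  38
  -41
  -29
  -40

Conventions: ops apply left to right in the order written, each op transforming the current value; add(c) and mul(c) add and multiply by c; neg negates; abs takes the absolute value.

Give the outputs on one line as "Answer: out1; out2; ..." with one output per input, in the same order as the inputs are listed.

-78; -114; -123; -87; -120

Execution, op by op:
  26 -> 26 -> -78
  38 -> 38 -> -114
  -41 -> 41 -> -123
  -29 -> 29 -> -87
  -40 -> 40 -> -120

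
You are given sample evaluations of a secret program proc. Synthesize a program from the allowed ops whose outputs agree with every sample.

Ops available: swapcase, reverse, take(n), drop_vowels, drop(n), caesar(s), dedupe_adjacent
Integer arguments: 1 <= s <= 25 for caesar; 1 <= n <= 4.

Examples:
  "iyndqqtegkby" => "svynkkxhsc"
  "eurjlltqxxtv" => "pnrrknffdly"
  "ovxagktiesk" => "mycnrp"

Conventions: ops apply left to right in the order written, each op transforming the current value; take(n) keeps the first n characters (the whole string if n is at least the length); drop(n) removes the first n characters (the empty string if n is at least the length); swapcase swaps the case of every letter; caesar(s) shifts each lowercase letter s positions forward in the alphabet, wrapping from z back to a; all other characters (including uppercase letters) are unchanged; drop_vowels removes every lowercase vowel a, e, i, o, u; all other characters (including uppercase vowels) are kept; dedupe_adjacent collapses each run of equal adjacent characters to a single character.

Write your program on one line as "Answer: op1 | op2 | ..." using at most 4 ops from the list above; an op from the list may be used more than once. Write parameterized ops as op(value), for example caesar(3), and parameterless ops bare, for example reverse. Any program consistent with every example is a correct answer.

caesar(15) | reverse | caesar(5) | drop_vowels

Check, running the answer program on each example:
  "iyndqqtegkby" -> "xncsffitvzqn" -> "nqzvtiffscnx" -> "sveaynkkxhsc" -> "svynkkxhsc"
  "eurjlltqxxtv" -> "tjgyaaifmmik" -> "kimmfiaaygjt" -> "pnrrknffdloy" -> "pnrrknffdly"
  "ovxagktiesk" -> "dkmpvzixthz" -> "zhtxizvpmkd" -> "emycneaurpi" -> "mycnrp"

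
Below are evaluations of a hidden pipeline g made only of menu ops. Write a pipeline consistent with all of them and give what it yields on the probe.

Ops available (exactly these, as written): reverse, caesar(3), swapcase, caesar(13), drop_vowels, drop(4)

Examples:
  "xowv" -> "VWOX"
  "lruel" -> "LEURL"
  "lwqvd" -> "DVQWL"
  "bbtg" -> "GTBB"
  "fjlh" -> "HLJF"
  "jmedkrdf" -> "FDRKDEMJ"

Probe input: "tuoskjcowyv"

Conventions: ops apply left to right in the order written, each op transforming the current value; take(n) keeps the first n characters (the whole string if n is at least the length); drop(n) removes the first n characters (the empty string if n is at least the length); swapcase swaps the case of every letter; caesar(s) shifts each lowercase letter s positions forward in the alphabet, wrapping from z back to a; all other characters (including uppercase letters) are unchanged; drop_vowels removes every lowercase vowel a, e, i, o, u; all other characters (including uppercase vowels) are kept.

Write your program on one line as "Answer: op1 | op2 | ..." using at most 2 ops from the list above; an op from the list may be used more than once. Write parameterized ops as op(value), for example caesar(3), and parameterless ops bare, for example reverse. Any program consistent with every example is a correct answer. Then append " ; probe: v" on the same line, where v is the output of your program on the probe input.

reverse | swapcase ; probe: "VYWOCJKSOUT"

Check, running the answer program on each example:
  "xowv" -> "vwox" -> "VWOX"
  "lruel" -> "leurl" -> "LEURL"
  "lwqvd" -> "dvqwl" -> "DVQWL"
  "bbtg" -> "gtbb" -> "GTBB"
  "fjlh" -> "hljf" -> "HLJF"
  "jmedkrdf" -> "fdrkdemj" -> "FDRKDEMJ"
  probe: "tuoskjcowyv" -> "vywocjksout" -> "VYWOCJKSOUT"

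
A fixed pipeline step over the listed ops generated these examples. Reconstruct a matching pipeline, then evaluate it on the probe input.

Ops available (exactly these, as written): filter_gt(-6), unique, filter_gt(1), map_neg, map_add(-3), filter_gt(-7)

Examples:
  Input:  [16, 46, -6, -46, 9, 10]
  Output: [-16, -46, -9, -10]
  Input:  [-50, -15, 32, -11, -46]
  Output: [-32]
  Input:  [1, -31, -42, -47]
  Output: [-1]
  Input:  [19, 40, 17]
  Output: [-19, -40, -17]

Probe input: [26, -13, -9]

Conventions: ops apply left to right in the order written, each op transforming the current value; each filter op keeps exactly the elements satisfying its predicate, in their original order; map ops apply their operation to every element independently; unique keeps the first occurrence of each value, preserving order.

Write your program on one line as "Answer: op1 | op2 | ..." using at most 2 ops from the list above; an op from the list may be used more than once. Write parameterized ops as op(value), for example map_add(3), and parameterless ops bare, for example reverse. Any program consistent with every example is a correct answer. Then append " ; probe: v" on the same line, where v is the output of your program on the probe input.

filter_gt(-6) | map_neg ; probe: [-26]

Check, running the answer program on each example:
  [16, 46, -6, -46, 9, 10] -> [16, 46, 9, 10] -> [-16, -46, -9, -10]
  [-50, -15, 32, -11, -46] -> [32] -> [-32]
  [1, -31, -42, -47] -> [1] -> [-1]
  [19, 40, 17] -> [19, 40, 17] -> [-19, -40, -17]
  probe: [26, -13, -9] -> [26] -> [-26]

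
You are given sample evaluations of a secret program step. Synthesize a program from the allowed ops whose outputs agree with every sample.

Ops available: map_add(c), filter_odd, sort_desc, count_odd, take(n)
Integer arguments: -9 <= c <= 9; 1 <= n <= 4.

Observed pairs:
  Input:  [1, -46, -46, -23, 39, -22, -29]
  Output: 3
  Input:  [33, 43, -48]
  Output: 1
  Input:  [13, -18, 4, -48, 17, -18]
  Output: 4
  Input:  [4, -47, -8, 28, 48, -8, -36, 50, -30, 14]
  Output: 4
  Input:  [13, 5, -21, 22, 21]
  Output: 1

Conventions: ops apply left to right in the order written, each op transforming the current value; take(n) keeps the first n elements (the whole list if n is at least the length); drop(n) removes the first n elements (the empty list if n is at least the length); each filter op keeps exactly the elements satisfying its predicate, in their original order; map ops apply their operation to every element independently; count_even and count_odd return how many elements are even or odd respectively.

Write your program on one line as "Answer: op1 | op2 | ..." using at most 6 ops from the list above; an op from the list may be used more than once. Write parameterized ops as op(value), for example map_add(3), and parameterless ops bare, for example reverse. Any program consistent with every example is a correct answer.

sort_desc | map_add(-5) | filter_odd | take(4) | count_odd

Check, running the answer program on each example:
  [1, -46, -46, -23, 39, -22, -29] -> [39, 1, -22, -23, -29, -46, -46] -> [34, -4, -27, -28, -34, -51, -51] -> [-27, -51, -51] -> [-27, -51, -51] -> 3
  [33, 43, -48] -> [43, 33, -48] -> [38, 28, -53] -> [-53] -> [-53] -> 1
  [13, -18, 4, -48, 17, -18] -> [17, 13, 4, -18, -18, -48] -> [12, 8, -1, -23, -23, -53] -> [-1, -23, -23, -53] -> [-1, -23, -23, -53] -> 4
  [4, -47, -8, 28, 48, -8, -36, 50, -30, 14] -> [50, 48, 28, 14, 4, -8, -8, -30, -36, -47] -> [45, 43, 23, 9, -1, -13, -13, -35, -41, -52] -> [45, 43, 23, 9, -1, -13, -13, -35, -41] -> [45, 43, 23, 9] -> 4
  [13, 5, -21, 22, 21] -> [22, 21, 13, 5, -21] -> [17, 16, 8, 0, -26] -> [17] -> [17] -> 1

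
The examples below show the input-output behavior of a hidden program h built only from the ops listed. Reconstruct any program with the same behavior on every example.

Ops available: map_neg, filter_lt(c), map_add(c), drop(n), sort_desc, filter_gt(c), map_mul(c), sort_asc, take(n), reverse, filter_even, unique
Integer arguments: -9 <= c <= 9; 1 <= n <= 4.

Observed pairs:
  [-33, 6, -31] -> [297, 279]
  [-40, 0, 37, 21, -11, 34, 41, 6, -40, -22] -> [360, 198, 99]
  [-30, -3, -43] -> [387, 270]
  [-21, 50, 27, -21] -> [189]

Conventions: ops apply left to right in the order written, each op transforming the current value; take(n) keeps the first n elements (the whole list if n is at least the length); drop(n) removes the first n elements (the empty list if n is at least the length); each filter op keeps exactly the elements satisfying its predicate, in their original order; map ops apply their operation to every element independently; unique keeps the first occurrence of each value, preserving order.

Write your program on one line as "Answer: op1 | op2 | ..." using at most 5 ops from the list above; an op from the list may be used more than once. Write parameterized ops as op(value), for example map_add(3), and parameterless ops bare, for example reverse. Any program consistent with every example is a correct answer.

sort_asc | unique | filter_lt(-9) | map_mul(-9)

Check, running the answer program on each example:
  [-33, 6, -31] -> [-33, -31, 6] -> [-33, -31, 6] -> [-33, -31] -> [297, 279]
  [-40, 0, 37, 21, -11, 34, 41, 6, -40, -22] -> [-40, -40, -22, -11, 0, 6, 21, 34, 37, 41] -> [-40, -22, -11, 0, 6, 21, 34, 37, 41] -> [-40, -22, -11] -> [360, 198, 99]
  [-30, -3, -43] -> [-43, -30, -3] -> [-43, -30, -3] -> [-43, -30] -> [387, 270]
  [-21, 50, 27, -21] -> [-21, -21, 27, 50] -> [-21, 27, 50] -> [-21] -> [189]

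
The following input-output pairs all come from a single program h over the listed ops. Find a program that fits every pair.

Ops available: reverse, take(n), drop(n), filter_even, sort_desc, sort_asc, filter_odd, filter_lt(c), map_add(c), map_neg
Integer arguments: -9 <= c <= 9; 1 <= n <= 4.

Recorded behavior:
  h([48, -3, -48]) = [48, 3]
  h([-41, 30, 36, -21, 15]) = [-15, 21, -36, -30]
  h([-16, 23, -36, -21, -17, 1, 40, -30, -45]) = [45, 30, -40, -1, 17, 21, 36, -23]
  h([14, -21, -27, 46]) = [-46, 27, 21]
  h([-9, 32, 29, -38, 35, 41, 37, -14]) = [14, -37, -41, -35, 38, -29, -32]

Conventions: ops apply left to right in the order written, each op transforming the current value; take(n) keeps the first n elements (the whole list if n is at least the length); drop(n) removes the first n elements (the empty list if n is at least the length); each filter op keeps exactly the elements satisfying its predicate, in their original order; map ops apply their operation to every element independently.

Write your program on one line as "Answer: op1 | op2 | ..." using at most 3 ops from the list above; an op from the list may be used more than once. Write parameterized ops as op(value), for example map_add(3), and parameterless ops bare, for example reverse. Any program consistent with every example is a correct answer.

drop(1) | reverse | map_neg

Check, running the answer program on each example:
  [48, -3, -48] -> [-3, -48] -> [-48, -3] -> [48, 3]
  [-41, 30, 36, -21, 15] -> [30, 36, -21, 15] -> [15, -21, 36, 30] -> [-15, 21, -36, -30]
  [-16, 23, -36, -21, -17, 1, 40, -30, -45] -> [23, -36, -21, -17, 1, 40, -30, -45] -> [-45, -30, 40, 1, -17, -21, -36, 23] -> [45, 30, -40, -1, 17, 21, 36, -23]
  [14, -21, -27, 46] -> [-21, -27, 46] -> [46, -27, -21] -> [-46, 27, 21]
  [-9, 32, 29, -38, 35, 41, 37, -14] -> [32, 29, -38, 35, 41, 37, -14] -> [-14, 37, 41, 35, -38, 29, 32] -> [14, -37, -41, -35, 38, -29, -32]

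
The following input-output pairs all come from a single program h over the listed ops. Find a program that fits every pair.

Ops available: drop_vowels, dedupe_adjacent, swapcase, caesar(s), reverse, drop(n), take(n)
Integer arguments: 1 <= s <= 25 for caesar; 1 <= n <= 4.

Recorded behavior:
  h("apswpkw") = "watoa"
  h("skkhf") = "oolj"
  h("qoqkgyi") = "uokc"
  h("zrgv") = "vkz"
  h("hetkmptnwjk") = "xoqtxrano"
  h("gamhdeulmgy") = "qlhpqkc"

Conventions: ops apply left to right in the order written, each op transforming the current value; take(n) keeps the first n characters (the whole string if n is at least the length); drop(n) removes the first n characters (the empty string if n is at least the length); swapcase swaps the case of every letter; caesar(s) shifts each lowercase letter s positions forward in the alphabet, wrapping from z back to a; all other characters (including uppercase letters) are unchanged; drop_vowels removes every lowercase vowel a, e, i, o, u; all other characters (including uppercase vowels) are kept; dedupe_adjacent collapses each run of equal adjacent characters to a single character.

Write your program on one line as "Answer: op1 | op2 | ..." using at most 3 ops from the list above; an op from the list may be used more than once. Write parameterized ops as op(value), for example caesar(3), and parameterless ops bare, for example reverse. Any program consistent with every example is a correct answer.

drop_vowels | caesar(4) | drop(1)

Check, running the answer program on each example:
  "apswpkw" -> "pswpkw" -> "twatoa" -> "watoa"
  "skkhf" -> "skkhf" -> "woolj" -> "oolj"
  "qoqkgyi" -> "qqkgy" -> "uuokc" -> "uokc"
  "zrgv" -> "zrgv" -> "dvkz" -> "vkz"
  "hetkmptnwjk" -> "htkmptnwjk" -> "lxoqtxrano" -> "xoqtxrano"
  "gamhdeulmgy" -> "gmhdlmgy" -> "kqlhpqkc" -> "qlhpqkc"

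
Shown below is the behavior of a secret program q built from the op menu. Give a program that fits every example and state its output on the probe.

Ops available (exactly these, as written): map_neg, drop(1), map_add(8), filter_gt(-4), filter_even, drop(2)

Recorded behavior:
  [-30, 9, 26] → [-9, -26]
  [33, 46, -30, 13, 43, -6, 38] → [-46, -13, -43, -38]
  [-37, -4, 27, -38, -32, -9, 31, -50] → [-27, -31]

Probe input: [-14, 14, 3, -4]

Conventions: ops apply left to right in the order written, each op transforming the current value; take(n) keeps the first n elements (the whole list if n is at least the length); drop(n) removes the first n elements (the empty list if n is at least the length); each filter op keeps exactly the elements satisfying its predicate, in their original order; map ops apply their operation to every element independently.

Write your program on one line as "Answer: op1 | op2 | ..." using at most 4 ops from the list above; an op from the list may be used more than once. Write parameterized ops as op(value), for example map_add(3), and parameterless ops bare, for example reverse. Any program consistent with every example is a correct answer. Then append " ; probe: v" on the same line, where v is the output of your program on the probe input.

drop(1) | filter_gt(-4) | map_neg ; probe: [-14, -3]

Check, running the answer program on each example:
  [-30, 9, 26] -> [9, 26] -> [9, 26] -> [-9, -26]
  [33, 46, -30, 13, 43, -6, 38] -> [46, -30, 13, 43, -6, 38] -> [46, 13, 43, 38] -> [-46, -13, -43, -38]
  [-37, -4, 27, -38, -32, -9, 31, -50] -> [-4, 27, -38, -32, -9, 31, -50] -> [27, 31] -> [-27, -31]
  probe: [-14, 14, 3, -4] -> [14, 3, -4] -> [14, 3] -> [-14, -3]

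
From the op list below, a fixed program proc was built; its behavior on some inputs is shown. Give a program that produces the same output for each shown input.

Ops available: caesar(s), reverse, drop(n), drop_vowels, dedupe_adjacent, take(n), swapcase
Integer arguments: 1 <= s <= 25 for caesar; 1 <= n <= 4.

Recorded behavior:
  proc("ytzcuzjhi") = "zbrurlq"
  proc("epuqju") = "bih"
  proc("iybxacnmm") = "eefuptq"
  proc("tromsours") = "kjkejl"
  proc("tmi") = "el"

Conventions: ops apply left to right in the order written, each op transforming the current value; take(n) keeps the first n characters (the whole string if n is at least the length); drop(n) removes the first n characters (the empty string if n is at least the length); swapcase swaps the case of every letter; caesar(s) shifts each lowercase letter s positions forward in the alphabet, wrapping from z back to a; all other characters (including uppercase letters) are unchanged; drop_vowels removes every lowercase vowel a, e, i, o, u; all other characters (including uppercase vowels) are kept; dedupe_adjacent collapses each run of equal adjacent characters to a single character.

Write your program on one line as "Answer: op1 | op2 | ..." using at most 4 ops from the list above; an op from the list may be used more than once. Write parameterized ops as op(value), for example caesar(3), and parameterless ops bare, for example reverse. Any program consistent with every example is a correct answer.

reverse | drop_vowels | caesar(11) | caesar(7)

Check, running the answer program on each example:
  "ytzcuzjhi" -> "ihjzuczty" -> "hjzczty" -> "suknkej" -> "zbrurlq"
  "epuqju" -> "ujqupe" -> "jqp" -> "uba" -> "bih"
  "iybxacnmm" -> "mmncaxbyi" -> "mmncxby" -> "xxynimj" -> "eefuptq"
  "tromsours" -> "sruosmort" -> "srsmrt" -> "dcdxce" -> "kjkejl"
  "tmi" -> "imt" -> "mt" -> "xe" -> "el"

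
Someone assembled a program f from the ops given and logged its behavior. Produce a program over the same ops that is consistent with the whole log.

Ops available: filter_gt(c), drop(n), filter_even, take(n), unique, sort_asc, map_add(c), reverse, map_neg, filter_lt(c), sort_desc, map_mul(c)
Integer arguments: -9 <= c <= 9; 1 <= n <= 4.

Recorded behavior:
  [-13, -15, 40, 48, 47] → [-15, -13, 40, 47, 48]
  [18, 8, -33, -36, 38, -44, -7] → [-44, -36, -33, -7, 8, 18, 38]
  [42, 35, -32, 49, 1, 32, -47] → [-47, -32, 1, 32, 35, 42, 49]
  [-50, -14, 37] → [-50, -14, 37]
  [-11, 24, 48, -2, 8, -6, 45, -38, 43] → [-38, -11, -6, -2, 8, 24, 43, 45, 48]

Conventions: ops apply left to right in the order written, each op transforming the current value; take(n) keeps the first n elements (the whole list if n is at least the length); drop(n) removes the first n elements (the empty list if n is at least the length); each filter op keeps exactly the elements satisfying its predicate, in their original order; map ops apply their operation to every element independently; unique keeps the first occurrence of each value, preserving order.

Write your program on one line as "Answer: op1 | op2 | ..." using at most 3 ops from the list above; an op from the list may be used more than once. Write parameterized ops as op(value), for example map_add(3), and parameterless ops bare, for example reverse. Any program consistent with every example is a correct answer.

sort_desc | reverse

Check, running the answer program on each example:
  [-13, -15, 40, 48, 47] -> [48, 47, 40, -13, -15] -> [-15, -13, 40, 47, 48]
  [18, 8, -33, -36, 38, -44, -7] -> [38, 18, 8, -7, -33, -36, -44] -> [-44, -36, -33, -7, 8, 18, 38]
  [42, 35, -32, 49, 1, 32, -47] -> [49, 42, 35, 32, 1, -32, -47] -> [-47, -32, 1, 32, 35, 42, 49]
  [-50, -14, 37] -> [37, -14, -50] -> [-50, -14, 37]
  [-11, 24, 48, -2, 8, -6, 45, -38, 43] -> [48, 45, 43, 24, 8, -2, -6, -11, -38] -> [-38, -11, -6, -2, 8, 24, 43, 45, 48]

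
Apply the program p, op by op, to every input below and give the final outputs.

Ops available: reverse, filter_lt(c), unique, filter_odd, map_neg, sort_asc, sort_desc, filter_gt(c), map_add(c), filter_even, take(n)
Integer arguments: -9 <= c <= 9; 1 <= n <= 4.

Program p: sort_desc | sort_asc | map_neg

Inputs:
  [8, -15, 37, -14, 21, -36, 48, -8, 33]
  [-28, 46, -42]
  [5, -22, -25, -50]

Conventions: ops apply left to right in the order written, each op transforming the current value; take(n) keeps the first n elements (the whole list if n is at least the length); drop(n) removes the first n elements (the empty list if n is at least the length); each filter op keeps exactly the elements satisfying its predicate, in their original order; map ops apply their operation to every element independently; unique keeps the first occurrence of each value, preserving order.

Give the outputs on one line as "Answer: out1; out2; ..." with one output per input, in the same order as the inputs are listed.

[36, 15, 14, 8, -8, -21, -33, -37, -48]; [42, 28, -46]; [50, 25, 22, -5]

Execution, op by op:
  [8, -15, 37, -14, 21, -36, 48, -8, 33] -> [48, 37, 33, 21, 8, -8, -14, -15, -36] -> [-36, -15, -14, -8, 8, 21, 33, 37, 48] -> [36, 15, 14, 8, -8, -21, -33, -37, -48]
  [-28, 46, -42] -> [46, -28, -42] -> [-42, -28, 46] -> [42, 28, -46]
  [5, -22, -25, -50] -> [5, -22, -25, -50] -> [-50, -25, -22, 5] -> [50, 25, 22, -5]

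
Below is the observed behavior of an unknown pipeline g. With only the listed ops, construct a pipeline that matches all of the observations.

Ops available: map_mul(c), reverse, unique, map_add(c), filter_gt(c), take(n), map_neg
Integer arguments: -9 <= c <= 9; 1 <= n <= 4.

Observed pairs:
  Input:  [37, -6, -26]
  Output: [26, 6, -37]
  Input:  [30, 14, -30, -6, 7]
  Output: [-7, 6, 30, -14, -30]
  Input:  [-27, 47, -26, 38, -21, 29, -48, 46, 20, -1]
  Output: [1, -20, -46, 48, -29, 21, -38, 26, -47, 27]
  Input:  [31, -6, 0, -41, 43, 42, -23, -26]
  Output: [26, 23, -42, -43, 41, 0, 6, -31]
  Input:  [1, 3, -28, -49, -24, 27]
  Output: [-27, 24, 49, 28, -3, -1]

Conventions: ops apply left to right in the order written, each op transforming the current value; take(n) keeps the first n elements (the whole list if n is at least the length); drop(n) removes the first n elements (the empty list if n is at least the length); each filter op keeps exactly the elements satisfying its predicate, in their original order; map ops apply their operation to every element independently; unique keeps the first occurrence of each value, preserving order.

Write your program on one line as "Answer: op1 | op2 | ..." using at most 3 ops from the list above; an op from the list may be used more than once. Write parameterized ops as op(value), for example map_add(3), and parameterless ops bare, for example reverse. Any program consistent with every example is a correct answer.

reverse | map_neg

Check, running the answer program on each example:
  [37, -6, -26] -> [-26, -6, 37] -> [26, 6, -37]
  [30, 14, -30, -6, 7] -> [7, -6, -30, 14, 30] -> [-7, 6, 30, -14, -30]
  [-27, 47, -26, 38, -21, 29, -48, 46, 20, -1] -> [-1, 20, 46, -48, 29, -21, 38, -26, 47, -27] -> [1, -20, -46, 48, -29, 21, -38, 26, -47, 27]
  [31, -6, 0, -41, 43, 42, -23, -26] -> [-26, -23, 42, 43, -41, 0, -6, 31] -> [26, 23, -42, -43, 41, 0, 6, -31]
  [1, 3, -28, -49, -24, 27] -> [27, -24, -49, -28, 3, 1] -> [-27, 24, 49, 28, -3, -1]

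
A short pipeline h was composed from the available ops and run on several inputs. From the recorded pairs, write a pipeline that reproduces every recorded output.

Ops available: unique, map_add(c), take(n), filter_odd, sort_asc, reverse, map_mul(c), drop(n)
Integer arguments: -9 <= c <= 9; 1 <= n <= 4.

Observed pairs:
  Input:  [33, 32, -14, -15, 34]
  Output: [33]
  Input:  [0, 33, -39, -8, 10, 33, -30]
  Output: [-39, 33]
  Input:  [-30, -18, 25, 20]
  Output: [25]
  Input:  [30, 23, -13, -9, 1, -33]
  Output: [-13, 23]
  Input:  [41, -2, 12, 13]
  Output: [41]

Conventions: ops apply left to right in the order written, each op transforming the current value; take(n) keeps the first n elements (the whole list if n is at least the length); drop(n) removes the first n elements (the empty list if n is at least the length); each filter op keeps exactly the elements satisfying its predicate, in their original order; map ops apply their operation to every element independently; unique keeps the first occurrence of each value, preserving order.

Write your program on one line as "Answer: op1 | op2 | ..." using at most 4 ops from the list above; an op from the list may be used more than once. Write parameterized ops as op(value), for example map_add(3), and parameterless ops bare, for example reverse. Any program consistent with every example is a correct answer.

unique | take(3) | reverse | filter_odd

Check, running the answer program on each example:
  [33, 32, -14, -15, 34] -> [33, 32, -14, -15, 34] -> [33, 32, -14] -> [-14, 32, 33] -> [33]
  [0, 33, -39, -8, 10, 33, -30] -> [0, 33, -39, -8, 10, -30] -> [0, 33, -39] -> [-39, 33, 0] -> [-39, 33]
  [-30, -18, 25, 20] -> [-30, -18, 25, 20] -> [-30, -18, 25] -> [25, -18, -30] -> [25]
  [30, 23, -13, -9, 1, -33] -> [30, 23, -13, -9, 1, -33] -> [30, 23, -13] -> [-13, 23, 30] -> [-13, 23]
  [41, -2, 12, 13] -> [41, -2, 12, 13] -> [41, -2, 12] -> [12, -2, 41] -> [41]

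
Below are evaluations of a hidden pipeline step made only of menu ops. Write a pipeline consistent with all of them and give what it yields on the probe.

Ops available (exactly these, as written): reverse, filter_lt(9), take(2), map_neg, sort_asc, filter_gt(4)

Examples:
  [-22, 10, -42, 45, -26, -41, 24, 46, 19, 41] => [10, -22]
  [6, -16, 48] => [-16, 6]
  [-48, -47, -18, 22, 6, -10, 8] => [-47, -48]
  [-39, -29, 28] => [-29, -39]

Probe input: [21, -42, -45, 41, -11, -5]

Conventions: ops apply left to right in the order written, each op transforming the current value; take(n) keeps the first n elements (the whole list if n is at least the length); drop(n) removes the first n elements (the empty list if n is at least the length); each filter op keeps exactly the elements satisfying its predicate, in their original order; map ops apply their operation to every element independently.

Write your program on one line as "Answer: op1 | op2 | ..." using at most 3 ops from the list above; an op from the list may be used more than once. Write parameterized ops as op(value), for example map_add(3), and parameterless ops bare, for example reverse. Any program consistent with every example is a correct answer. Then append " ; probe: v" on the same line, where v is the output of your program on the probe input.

take(2) | reverse ; probe: [-42, 21]

Check, running the answer program on each example:
  [-22, 10, -42, 45, -26, -41, 24, 46, 19, 41] -> [-22, 10] -> [10, -22]
  [6, -16, 48] -> [6, -16] -> [-16, 6]
  [-48, -47, -18, 22, 6, -10, 8] -> [-48, -47] -> [-47, -48]
  [-39, -29, 28] -> [-39, -29] -> [-29, -39]
  probe: [21, -42, -45, 41, -11, -5] -> [21, -42] -> [-42, 21]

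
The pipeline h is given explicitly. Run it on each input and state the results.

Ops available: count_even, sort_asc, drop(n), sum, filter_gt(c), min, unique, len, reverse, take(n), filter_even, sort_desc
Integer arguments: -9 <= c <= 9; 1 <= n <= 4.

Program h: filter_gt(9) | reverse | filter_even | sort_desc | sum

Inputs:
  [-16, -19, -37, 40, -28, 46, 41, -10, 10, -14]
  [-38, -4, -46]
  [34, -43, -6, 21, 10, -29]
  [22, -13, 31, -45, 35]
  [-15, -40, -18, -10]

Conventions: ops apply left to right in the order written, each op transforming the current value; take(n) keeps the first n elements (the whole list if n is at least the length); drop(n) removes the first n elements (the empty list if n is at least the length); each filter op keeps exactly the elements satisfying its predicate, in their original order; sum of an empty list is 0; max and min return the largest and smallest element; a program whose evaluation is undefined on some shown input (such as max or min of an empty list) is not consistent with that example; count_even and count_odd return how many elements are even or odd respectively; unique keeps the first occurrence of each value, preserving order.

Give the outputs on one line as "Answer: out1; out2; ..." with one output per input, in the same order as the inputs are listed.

Execution, op by op:
  [-16, -19, -37, 40, -28, 46, 41, -10, 10, -14] -> [40, 46, 41, 10] -> [10, 41, 46, 40] -> [10, 46, 40] -> [46, 40, 10] -> 96
  [-38, -4, -46] -> [] -> [] -> [] -> [] -> 0
  [34, -43, -6, 21, 10, -29] -> [34, 21, 10] -> [10, 21, 34] -> [10, 34] -> [34, 10] -> 44
  [22, -13, 31, -45, 35] -> [22, 31, 35] -> [35, 31, 22] -> [22] -> [22] -> 22
  [-15, -40, -18, -10] -> [] -> [] -> [] -> [] -> 0

96; 0; 44; 22; 0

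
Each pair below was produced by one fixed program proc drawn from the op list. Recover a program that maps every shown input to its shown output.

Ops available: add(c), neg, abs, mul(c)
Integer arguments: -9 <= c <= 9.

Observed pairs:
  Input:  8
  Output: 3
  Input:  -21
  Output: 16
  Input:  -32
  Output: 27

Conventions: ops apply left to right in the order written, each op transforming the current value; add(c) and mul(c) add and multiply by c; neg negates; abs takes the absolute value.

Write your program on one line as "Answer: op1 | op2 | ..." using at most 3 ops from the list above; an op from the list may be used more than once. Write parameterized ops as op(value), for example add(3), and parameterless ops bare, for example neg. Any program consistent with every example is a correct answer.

abs | add(-5)

Check, running the answer program on each example:
  8 -> 8 -> 3
  -21 -> 21 -> 16
  -32 -> 32 -> 27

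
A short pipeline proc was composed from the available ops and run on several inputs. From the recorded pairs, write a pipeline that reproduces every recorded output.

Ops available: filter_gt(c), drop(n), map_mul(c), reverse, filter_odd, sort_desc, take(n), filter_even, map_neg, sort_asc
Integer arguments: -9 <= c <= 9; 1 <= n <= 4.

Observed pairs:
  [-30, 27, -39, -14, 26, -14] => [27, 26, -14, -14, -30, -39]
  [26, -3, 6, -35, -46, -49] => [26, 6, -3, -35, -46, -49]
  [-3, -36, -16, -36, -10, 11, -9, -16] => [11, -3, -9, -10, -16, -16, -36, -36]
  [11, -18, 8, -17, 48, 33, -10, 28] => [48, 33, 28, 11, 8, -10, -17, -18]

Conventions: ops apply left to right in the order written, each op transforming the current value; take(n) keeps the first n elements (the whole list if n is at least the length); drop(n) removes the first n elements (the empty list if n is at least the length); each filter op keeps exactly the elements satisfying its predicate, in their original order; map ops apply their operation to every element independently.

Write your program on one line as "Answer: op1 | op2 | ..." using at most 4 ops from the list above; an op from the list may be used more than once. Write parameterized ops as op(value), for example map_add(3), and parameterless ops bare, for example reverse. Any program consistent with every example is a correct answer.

map_neg | sort_asc | map_neg

Check, running the answer program on each example:
  [-30, 27, -39, -14, 26, -14] -> [30, -27, 39, 14, -26, 14] -> [-27, -26, 14, 14, 30, 39] -> [27, 26, -14, -14, -30, -39]
  [26, -3, 6, -35, -46, -49] -> [-26, 3, -6, 35, 46, 49] -> [-26, -6, 3, 35, 46, 49] -> [26, 6, -3, -35, -46, -49]
  [-3, -36, -16, -36, -10, 11, -9, -16] -> [3, 36, 16, 36, 10, -11, 9, 16] -> [-11, 3, 9, 10, 16, 16, 36, 36] -> [11, -3, -9, -10, -16, -16, -36, -36]
  [11, -18, 8, -17, 48, 33, -10, 28] -> [-11, 18, -8, 17, -48, -33, 10, -28] -> [-48, -33, -28, -11, -8, 10, 17, 18] -> [48, 33, 28, 11, 8, -10, -17, -18]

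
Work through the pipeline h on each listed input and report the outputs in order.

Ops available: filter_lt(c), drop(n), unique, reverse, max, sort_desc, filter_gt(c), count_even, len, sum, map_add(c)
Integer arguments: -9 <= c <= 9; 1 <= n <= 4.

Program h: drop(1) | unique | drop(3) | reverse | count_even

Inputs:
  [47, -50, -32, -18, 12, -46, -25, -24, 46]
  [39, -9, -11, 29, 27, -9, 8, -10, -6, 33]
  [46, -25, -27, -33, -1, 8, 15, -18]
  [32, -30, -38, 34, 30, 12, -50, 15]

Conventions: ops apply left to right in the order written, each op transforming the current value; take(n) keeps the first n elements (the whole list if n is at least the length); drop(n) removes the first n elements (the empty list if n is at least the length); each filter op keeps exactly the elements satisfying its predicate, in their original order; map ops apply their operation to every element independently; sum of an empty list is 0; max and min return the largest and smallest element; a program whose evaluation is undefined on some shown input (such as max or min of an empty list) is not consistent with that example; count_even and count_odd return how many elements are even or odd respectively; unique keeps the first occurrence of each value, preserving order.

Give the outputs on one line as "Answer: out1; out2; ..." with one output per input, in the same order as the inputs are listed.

4; 3; 2; 3

Execution, op by op:
  [47, -50, -32, -18, 12, -46, -25, -24, 46] -> [-50, -32, -18, 12, -46, -25, -24, 46] -> [-50, -32, -18, 12, -46, -25, -24, 46] -> [12, -46, -25, -24, 46] -> [46, -24, -25, -46, 12] -> 4
  [39, -9, -11, 29, 27, -9, 8, -10, -6, 33] -> [-9, -11, 29, 27, -9, 8, -10, -6, 33] -> [-9, -11, 29, 27, 8, -10, -6, 33] -> [27, 8, -10, -6, 33] -> [33, -6, -10, 8, 27] -> 3
  [46, -25, -27, -33, -1, 8, 15, -18] -> [-25, -27, -33, -1, 8, 15, -18] -> [-25, -27, -33, -1, 8, 15, -18] -> [-1, 8, 15, -18] -> [-18, 15, 8, -1] -> 2
  [32, -30, -38, 34, 30, 12, -50, 15] -> [-30, -38, 34, 30, 12, -50, 15] -> [-30, -38, 34, 30, 12, -50, 15] -> [30, 12, -50, 15] -> [15, -50, 12, 30] -> 3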